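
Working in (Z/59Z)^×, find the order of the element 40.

ord(40) | φ(59) = 59 − 1 = 58 = 2 · 29.
Divisors of 58: 1, 2, 29, 58.
Compute 40^d (mod 59) for the divisors d until we hit 1:
40^1 ≡ 40 (mod 59)
40^2 ≡ 7 (mod 59)
40^29 ≡ 58 (mod 59)
40^58 ≡ 1 (mod 59) ✓
Therefore the multiplicative order of 40 modulo 59 is 58.

58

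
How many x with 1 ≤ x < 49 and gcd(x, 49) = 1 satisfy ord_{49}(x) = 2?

1

φ(49) = φ(7^2) = 7·(7−1) = 42 = 2 · 3 · 7.
(Z/49Z)^× is cyclic (|G| = 42); a cyclic group of order m has exactly φ(d) elements of each order d | m, and none otherwise.
2 | 42, and φ(2) = 2 − 1 = 1.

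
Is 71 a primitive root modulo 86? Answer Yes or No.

Yes

φ(86) = φ(2)·φ(43) = 1·42 = 42 = 2 · 3 · 7.
An element g generates (Z/86Z)^× iff g^(42/q) ≢ 1 (mod 86) for each prime q ∈ {2, 3, 7}.
71^21 ≡ 85 (mod 86)  [q = 2: ≢ 1 ✓]
71^14 ≡ 49 (mod 86)  [q = 3: ≢ 1 ✓]
71^6 ≡ 11 (mod 86)  [q = 7: ≢ 1 ✓]
Every test exponent gives a nontrivial residue, hence 71 generates the full group.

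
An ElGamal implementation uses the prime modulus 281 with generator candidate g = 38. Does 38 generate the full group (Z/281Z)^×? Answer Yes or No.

No

φ(281) = 281 − 1 = 280 = 2^3 · 5 · 7.
Test 38^(280/q) mod 281 for each prime factor q of 280:
38^140 ≡ 280 (mod 281)  [q = 2: ≢ 1 ✓]
38^56 ≡ 1 (mod 281)  [q = 5: ≡ 1 ✗]
38^40 ≡ 59 (mod 281)  [q = 7: ≢ 1 ✓]
The check at q = 5 fails, so 38 generates a proper subgroup.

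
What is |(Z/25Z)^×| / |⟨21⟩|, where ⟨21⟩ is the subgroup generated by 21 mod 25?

4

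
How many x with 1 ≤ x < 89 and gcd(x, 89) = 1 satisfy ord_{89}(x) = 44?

20

φ(89) = 89 − 1 = 88 = 2^3 · 11.
In a cyclic group of order 88, there are φ(d) elements of order d for each divisor d of 88, and zero for non-divisors.
44 = 2^2 · 11 divides 88, and φ(44) = 20.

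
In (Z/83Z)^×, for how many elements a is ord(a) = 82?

φ(83) = 83 − 1 = 82 = 2 · 41.
Since (Z/83Z)^× is cyclic of order 82, the number of elements of order d is φ(d) when d | 82 and 0 otherwise.
82 = 2 · 41 divides 82, and φ(82) = 40.

40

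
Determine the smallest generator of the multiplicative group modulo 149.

φ(149) = 149 − 1 = 148 = 2^2 · 37.
Test candidates g = 2, 3, … against the prime factors q ∈ {2, 37} of φ(149): g is a generator iff g^(148/q) ≢ 1 for every such q.
g = 2: 2^74 ≡ 148; 2^4 ≡ 16 — none is 1, so 2 is a primitive root.
Hence the least primitive root of 149 is 2.

2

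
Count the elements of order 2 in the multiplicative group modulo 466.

φ(466) = φ(2)·φ(233) = 1·232 = 232 = 2^3 · 29.
In a cyclic group of order 232, there are φ(d) elements of order d for each divisor d of 232, and zero for non-divisors.
2 | 232, and φ(2) = 2 − 1 = 1.

1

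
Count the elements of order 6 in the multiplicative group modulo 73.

2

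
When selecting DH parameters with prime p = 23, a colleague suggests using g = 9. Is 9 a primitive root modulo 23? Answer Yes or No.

No

φ(23) = 23 − 1 = 22 = 2 · 11.
An element g generates (Z/23Z)^× iff g^(22/q) ≢ 1 (mod 23) for each prime q ∈ {2, 11}.
9^11 ≡ 1 (mod 23)  [q = 2: ≡ 1 ✗]
9^2 ≡ 12 (mod 23)  [q = 11: ≢ 1 ✓]
Since 9^11 ≡ 1, the order of 9 divides 11 < 22, so 9 is not a primitive root.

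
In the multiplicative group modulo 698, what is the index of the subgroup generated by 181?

6

ord(181) | φ(698) = φ(2)·φ(349) = 1·348 = 348 = 2^2 · 3 · 29.
Divisors of 348: 1, 2, 3, 4, 6, 12, 29, 58, 87, 116, 174, 348.
Test each divisor d:
181^1 ≡ 181
181^2 ≡ 653
181^3 ≡ 231
181^4 ≡ 629
181^6 ≡ 313
181^12 ≡ 249
181^29 ≡ 697
181^58 ≡ 1
So ord_698(181) = 58, hence |⟨181⟩| = 58.
Index = |(Z/698Z)^×| / |⟨181⟩| = 348 / 58 = 6.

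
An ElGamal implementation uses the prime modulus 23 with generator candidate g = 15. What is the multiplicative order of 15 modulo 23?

The order of 15 must divide φ(23) = 23 − 1 = 22 = 2 · 11.
Divisors of 22: 1, 2, 11, 22.
Check 15^d mod 23 for each divisor in increasing order:
15^1 ≡ 15 (mod 23)
15^2 ≡ 18 (mod 23)
15^11 ≡ 22 (mod 23)
15^22 ≡ 1 (mod 23) ✓
So ord_23(15) = 22.

22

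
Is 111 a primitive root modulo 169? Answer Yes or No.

φ(169) = φ(13^2) = 13·(13−1) = 156 = 2^2 · 3 · 13.
An element g generates (Z/169Z)^× iff g^(156/q) ≢ 1 (mod 169) for each prime q ∈ {2, 3, 13}.
111^78 ≡ 168 (mod 169)  [q = 2: ≢ 1 ✓]
111^52 ≡ 22 (mod 169)  [q = 3: ≢ 1 ✓]
111^12 ≡ 79 (mod 169)  [q = 13: ≢ 1 ✓]
None equal 1, so ord_169(111) = 156: 111 is a primitive root.

Yes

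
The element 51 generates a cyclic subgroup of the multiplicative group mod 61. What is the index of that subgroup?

Since 51 ∈ (Z/61Z)^×, its order divides φ(61) = 61 − 1 = 60 = 2^2 · 3 · 5.
Divisors of 60: 1, 2, 3, 4, 5, 6, 10, 12, 15, 20, 30, 60.
Check 51^d mod 61 for each divisor in increasing order:
51^1 ≡ 51 (mod 61)
51^2 ≡ 39 (mod 61)
51^3 ≡ 37 (mod 61)
51^4 ≡ 57 (mod 61)
51^5 ≡ 40 (mod 61)
51^6 ≡ 27 (mod 61)
51^10 ≡ 14 (mod 61)
51^12 ≡ 58 (mod 61)
51^15 ≡ 11 (mod 61)
51^20 ≡ 13 (mod 61)
51^30 ≡ 60 (mod 61)
51^60 ≡ 1 (mod 61) ✓
Thus |⟨51⟩| = ord(51) = 60.
Index = |(Z/61Z)^×| / |⟨51⟩| = 60 / 60 = 1.

1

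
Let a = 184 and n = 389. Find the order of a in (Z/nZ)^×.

By Lagrange's theorem, ord_389(184) divides φ(389) = 389 − 1 = 388 = 2^2 · 97.
Divisors of 388: 1, 2, 4, 97, 194, 388.
Compute 184^d (mod 389) for the divisors d until we hit 1:
184^1 ≡ 184 (mod 389)
184^2 ≡ 13 (mod 389)
184^4 ≡ 169 (mod 389)
184^97 ≡ 1 (mod 389) ✓
Therefore the multiplicative order of 184 modulo 389 is 97.

97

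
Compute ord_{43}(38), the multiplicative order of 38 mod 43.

By Lagrange's theorem, ord_43(38) divides φ(43) = 43 − 1 = 42 = 2 · 3 · 7.
Divisors of 42: 1, 2, 3, 6, 7, 14, 21, 42.
Compute 38^d (mod 43) for the divisors d until we hit 1:
38^1 ≡ 38 (mod 43)
38^2 ≡ 25 (mod 43)
38^3 ≡ 4 (mod 43)
38^6 ≡ 16 (mod 43)
38^7 ≡ 6 (mod 43)
38^14 ≡ 36 (mod 43)
38^21 ≡ 1 (mod 43) ✓
Therefore the multiplicative order of 38 modulo 43 is 21.

21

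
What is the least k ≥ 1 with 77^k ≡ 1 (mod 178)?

8

ord(77) | φ(178) = φ(2)·φ(89) = 1·88 = 88 = 2^3 · 11.
Divisors of 88: 1, 2, 4, 8, 11, 22, 44, 88.
Check 77^d mod 178 for each divisor in increasing order:
77^1 ≡ 77
77^2 ≡ 55
77^4 ≡ 177
77^8 ≡ 1
So ord_178(77) = 8.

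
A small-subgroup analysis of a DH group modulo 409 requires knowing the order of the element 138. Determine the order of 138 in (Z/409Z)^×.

204

Since 138 ∈ (Z/409Z)^×, its order divides φ(409) = 409 − 1 = 408 = 2^3 · 3 · 17.
Divisors of 408: 1, 2, 3, 4, 6, 8, 12, 17, 24, 34, 51, 68, 102, 136, 204, 408.
Check 138^d mod 409 for each divisor in increasing order:
138^1 ≡ 138 (mod 409)
138^2 ≡ 230 (mod 409)
138^3 ≡ 247 (mod 409)
138^4 ≡ 139 (mod 409)
138^6 ≡ 68 (mod 409)
138^8 ≡ 98 (mod 409)
138^12 ≡ 125 (mod 409)
138^17 ≡ 192 (mod 409)
138^24 ≡ 83 (mod 409)
138^34 ≡ 54 (mod 409)
138^51 ≡ 143 (mod 409)
138^68 ≡ 53 (mod 409)
138^102 ≡ 408 (mod 409)
138^136 ≡ 355 (mod 409)
138^204 ≡ 1 (mod 409) ✓
Hence ord(138) = 204.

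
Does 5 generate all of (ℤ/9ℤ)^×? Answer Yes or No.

Yes

φ(9) = φ(3^2) = 3·(3−1) = 6 = 2 · 3.
Test 5^(6/q) mod 9 for each prime factor q of 6:
5^3 ≡ 8 (mod 9)  [q = 2: ≢ 1 ✓]
5^2 ≡ 7 (mod 9)  [q = 3: ≢ 1 ✓]
All checks pass, so 5 has order 6 and is a primitive root modulo 9.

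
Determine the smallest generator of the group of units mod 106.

φ(106) = φ(2)·φ(53) = 1·52 = 52 = 2^2 · 13.
g is a primitive root iff g^(52/q) ≢ 1 (mod 106) for each prime q ∈ {2, 13}.
g = 2: gcd(2, 106) = 2 > 1, not a unit — skip.
g = 3: 3^26 ≡ 105; 3^4 ≡ 81 — none is 1, so 3 is a primitive root.
Hence the least primitive root of 106 is 3.

3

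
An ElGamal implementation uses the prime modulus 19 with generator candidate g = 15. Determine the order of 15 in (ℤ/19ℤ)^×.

Since 15 ∈ (Z/19Z)^×, its order divides φ(19) = 19 − 1 = 18 = 2 · 3^2.
Divisors of 18: 1, 2, 3, 6, 9, 18.
Test each divisor d:
15^1 ≡ 15 (mod 19)
15^2 ≡ 16 (mod 19)
15^3 ≡ 12 (mod 19)
15^6 ≡ 11 (mod 19)
15^9 ≡ 18 (mod 19)
15^18 ≡ 1 (mod 19) ✓
The smallest such exponent is 18, so the order of 15 is 18.

18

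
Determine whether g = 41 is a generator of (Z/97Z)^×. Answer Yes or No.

φ(97) = 97 − 1 = 96 = 2^5 · 3.
41 is a primitive root mod 97 iff 41^(φ(97)/q) ≢ 1 for every prime q | φ(97), i.e. q ∈ {2, 3}.
41^48 ≡ 96 (mod 97)  [q = 2: ≢ 1 ✓]
41^32 ≡ 35 (mod 97)  [q = 3: ≢ 1 ✓]
Every test exponent gives a nontrivial residue, hence 41 generates the full group.

Yes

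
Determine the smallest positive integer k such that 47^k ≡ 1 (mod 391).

4

ord(47) | φ(391) = φ(17·23) = (17−1)·(23−1) = 16·22 = 352 = 2^5 · 11.
Divisors of 352: 1, 2, 4, 8, 11, 16, 22, 32, 44, 88, 176, 352.
Compute 47^d (mod 391) for the divisors d until we hit 1:
47^1 ≡ 47 (mod 391)
47^2 ≡ 254 (mod 391)
47^4 ≡ 1 (mod 391) ✓
Hence ord(47) = 4.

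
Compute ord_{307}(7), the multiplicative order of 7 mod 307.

Since 7 ∈ (Z/307Z)^×, its order divides φ(307) = 307 − 1 = 306 = 2 · 3^2 · 17.
Divisors of 306: 1, 2, 3, 6, 9, 17, 18, 34, 51, 102, 153, 306.
Check 7^d mod 307 for each divisor in increasing order:
7^1 ≡ 7 (mod 307)
7^2 ≡ 49 (mod 307)
7^3 ≡ 36 (mod 307)
7^6 ≡ 68 (mod 307)
7^9 ≡ 299 (mod 307)
7^17 ≡ 53 (mod 307)
7^18 ≡ 64 (mod 307)
7^34 ≡ 46 (mod 307)
7^51 ≡ 289 (mod 307)
7^102 ≡ 17 (mod 307)
7^153 ≡ 1 (mod 307) ✓
So ord_307(7) = 153.

153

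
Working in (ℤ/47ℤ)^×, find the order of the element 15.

46

ord(15) | φ(47) = 47 − 1 = 46 = 2 · 23.
Divisors of 46: 1, 2, 23, 46.
Test each divisor d:
15^1 ≡ 15 (mod 47)
15^2 ≡ 37 (mod 47)
15^23 ≡ 46 (mod 47)
15^46 ≡ 1 (mod 47) ✓
Therefore the multiplicative order of 15 modulo 47 is 46.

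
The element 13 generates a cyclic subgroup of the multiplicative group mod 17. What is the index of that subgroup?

4

By Lagrange's theorem, ord_17(13) divides φ(17) = 17 − 1 = 16 = 2^4.
Divisors of 16: 1, 2, 4, 8, 16.
Test each divisor d:
13^1 ≡ 13 (mod 17)
13^2 ≡ 16 (mod 17)
13^4 ≡ 1 (mod 17) ✓
The order of 13 is 4, so the subgroup it generates has 4 elements.
The index is φ(17) / ord(13) = 16 / 4 = 4.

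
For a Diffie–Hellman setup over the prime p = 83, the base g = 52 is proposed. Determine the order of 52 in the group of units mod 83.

82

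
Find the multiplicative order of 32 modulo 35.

The order of 32 must divide φ(35) = φ(5·7) = (5−1)·(7−1) = 4·6 = 24 = 2^3 · 3.
Divisors of 24: 1, 2, 3, 4, 6, 8, 12, 24.
Evaluate successive powers at the divisors of 24:
32^1 ≡ 32 (mod 35)
32^2 ≡ 9 (mod 35)
32^3 ≡ 8 (mod 35)
32^4 ≡ 11 (mod 35)
32^6 ≡ 29 (mod 35)
32^8 ≡ 16 (mod 35)
32^12 ≡ 1 (mod 35) ✓
The smallest such exponent is 12, so the order of 32 is 12.

12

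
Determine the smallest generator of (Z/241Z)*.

φ(241) = 241 − 1 = 240 = 2^4 · 3 · 5.
g is a primitive root iff g^(240/q) ≢ 1 (mod 241) for each prime q ∈ {2, 3, 5}.
g = 2: 2^120 ≡ 1 — hits 1, so not a primitive root.
g = 3: 3^120 ≡ 1 — hits 1, so not a primitive root.
g = 4: 4^120 ≡ 1 — hits 1, so not a primitive root.
g = 5: 5^120 ≡ 1 — hits 1, so not a primitive root.
g = 6: 6^120 ≡ 1 — hits 1, so not a primitive root.
g = 7: 7^120 ≡ 240; 7^80 ≡ 15; 7^48 ≡ 91 — none is 1, so 7 is a primitive root.
So 7 is the smallest generator of (Z/241Z)^×.

7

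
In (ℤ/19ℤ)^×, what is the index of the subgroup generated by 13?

By Lagrange's theorem, ord_19(13) divides φ(19) = 19 − 1 = 18 = 2 · 3^2.
Divisors of 18: 1, 2, 3, 6, 9, 18.
Compute 13^d (mod 19) for the divisors d until we hit 1:
13^1 ≡ 13 (mod 19)
13^2 ≡ 17 (mod 19)
13^3 ≡ 12 (mod 19)
13^6 ≡ 11 (mod 19)
13^9 ≡ 18 (mod 19)
13^18 ≡ 1 (mod 19) ✓
The order of 13 is 18, so the subgroup it generates has 18 elements.
[(Z/19Z)^× : ⟨13⟩] = 18/18 = 1.

1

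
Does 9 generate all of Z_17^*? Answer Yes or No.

φ(17) = 17 − 1 = 16 = 2^4.
An element g generates (Z/17Z)^× iff g^(16/q) ≢ 1 (mod 17) for each prime q ∈ {2}.
9^8 ≡ 1 (mod 17)  [q = 2: ≡ 1 ✗]
9^8 ≡ 1 shows ord(9) | 8, strictly less than φ(17); not a primitive root.

No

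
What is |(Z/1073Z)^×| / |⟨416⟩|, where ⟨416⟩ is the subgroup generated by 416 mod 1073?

4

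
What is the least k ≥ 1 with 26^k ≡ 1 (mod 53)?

52

The order of 26 must divide φ(53) = 53 − 1 = 52 = 2^2 · 13.
Divisors of 52: 1, 2, 4, 13, 26, 52.
Evaluate successive powers at the divisors of 52:
26^1 ≡ 26 (mod 53)
26^2 ≡ 40 (mod 53)
26^4 ≡ 10 (mod 53)
26^13 ≡ 30 (mod 53)
26^26 ≡ 52 (mod 53)
26^52 ≡ 1 (mod 53) ✓
The smallest such exponent is 52, so the order of 26 is 52.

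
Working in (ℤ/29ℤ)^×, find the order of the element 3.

The order of 3 must divide φ(29) = 29 − 1 = 28 = 2^2 · 7.
Divisors of 28: 1, 2, 4, 7, 14, 28.
Check 3^d mod 29 for each divisor in increasing order:
3^1 ≡ 3 (mod 29)
3^2 ≡ 9 (mod 29)
3^4 ≡ 23 (mod 29)
3^7 ≡ 12 (mod 29)
3^14 ≡ 28 (mod 29)
3^28 ≡ 1 (mod 29) ✓
The smallest such exponent is 28, so the order of 3 is 28.

28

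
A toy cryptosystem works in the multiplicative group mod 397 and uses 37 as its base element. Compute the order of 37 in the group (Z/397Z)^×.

99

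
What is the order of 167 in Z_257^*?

256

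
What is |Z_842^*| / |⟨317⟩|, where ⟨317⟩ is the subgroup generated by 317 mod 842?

Since 317 ∈ (Z/842Z)^×, its order divides φ(842) = φ(2)·φ(421) = 1·420 = 420 = 2^2 · 3 · 5 · 7.
Divisors of 420: 1, 2, 3, 4, 5, 6, 7, 10, 12, 14, 15, 20, 21, 28, 30, 35, 42, 60, 70, 84, 105, 140, 210, 420.
Test each divisor d:
317^1 ≡ 317
317^2 ≡ 291
317^3 ≡ 469
317^4 ≡ 481
317^5 ≡ 75
317^6 ≡ 199
317^7 ≡ 775
317^10 ≡ 573
317^12 ≡ 27
317^14 ≡ 279
317^15 ≡ 33
317^20 ≡ 791
317^21 ≡ 673
317^28 ≡ 377
317^30 ≡ 247
317^35 ≡ 1
So ord_842(317) = 35, hence |⟨317⟩| = 35.
Index = |(Z/842Z)^×| / |⟨317⟩| = 420 / 35 = 12.

12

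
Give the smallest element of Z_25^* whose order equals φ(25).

2

φ(25) = φ(5^2) = 5·(5−1) = 20 = 2^2 · 5.
Test candidates g = 2, 3, … against the prime factors q ∈ {2, 5} of φ(25): g is a generator iff g^(20/q) ≢ 1 for every such q.
g = 2: 2^10 ≡ 24; 2^4 ≡ 16 — none is 1, so 2 is a primitive root.
Hence the least primitive root of 25 is 2.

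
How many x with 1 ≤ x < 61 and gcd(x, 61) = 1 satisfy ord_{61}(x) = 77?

φ(61) = 61 − 1 = 60 = 2^2 · 3 · 5.
In a cyclic group of order 60, there are φ(d) elements of order d for each divisor d of 60, and zero for non-divisors.
Since 77 ∤ 60, the count is 0.

0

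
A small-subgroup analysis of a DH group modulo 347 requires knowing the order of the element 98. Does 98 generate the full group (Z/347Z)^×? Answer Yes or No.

Yes

φ(347) = 347 − 1 = 346 = 2 · 173.
Test 98^(346/q) mod 347 for each prime factor q of 346:
98^173 ≡ 346 (mod 347)  [q = 2: ≢ 1 ✓]
98^2 ≡ 235 (mod 347)  [q = 173: ≢ 1 ✓]
Every test exponent gives a nontrivial residue, hence 98 generates the full group.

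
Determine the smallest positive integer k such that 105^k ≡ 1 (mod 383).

ord(105) | φ(383) = 383 − 1 = 382 = 2 · 191.
Divisors of 382: 1, 2, 191, 382.
Check 105^d mod 383 for each divisor in increasing order:
105^1 ≡ 105 (mod 383)
105^2 ≡ 301 (mod 383)
105^191 ≡ 382 (mod 383)
105^382 ≡ 1 (mod 383) ✓
Therefore the multiplicative order of 105 modulo 383 is 382.

382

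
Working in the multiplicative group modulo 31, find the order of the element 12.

Since 12 ∈ (Z/31Z)^×, its order divides φ(31) = 31 − 1 = 30 = 2 · 3 · 5.
Divisors of 30: 1, 2, 3, 5, 6, 10, 15, 30.
Evaluate successive powers at the divisors of 30:
12^1 ≡ 12 (mod 31)
12^2 ≡ 20 (mod 31)
12^3 ≡ 23 (mod 31)
12^5 ≡ 26 (mod 31)
12^6 ≡ 2 (mod 31)
12^10 ≡ 25 (mod 31)
12^15 ≡ 30 (mod 31)
12^30 ≡ 1 (mod 31) ✓
The smallest such exponent is 30, so the order of 12 is 30.

30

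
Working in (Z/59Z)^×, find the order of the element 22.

29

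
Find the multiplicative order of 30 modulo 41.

The order of 30 must divide φ(41) = 41 − 1 = 40 = 2^3 · 5.
Divisors of 40: 1, 2, 4, 5, 8, 10, 20, 40.
Evaluate successive powers at the divisors of 40:
30^1 ≡ 30
30^2 ≡ 39
30^4 ≡ 4
30^5 ≡ 38
30^8 ≡ 16
30^10 ≡ 9
30^20 ≡ 40
30^40 ≡ 1
Hence ord(30) = 40.

40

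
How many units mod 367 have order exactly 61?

60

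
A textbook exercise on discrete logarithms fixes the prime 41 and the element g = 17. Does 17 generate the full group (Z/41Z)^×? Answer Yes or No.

Yes

φ(41) = 41 − 1 = 40 = 2^3 · 5.
An element g generates (Z/41Z)^× iff g^(40/q) ≢ 1 (mod 41) for each prime q ∈ {2, 5}.
17^20 ≡ 40 (mod 41)  [q = 2: ≢ 1 ✓]
17^8 ≡ 16 (mod 41)  [q = 5: ≢ 1 ✓]
All checks pass, so 17 has order 40 and is a primitive root modulo 41.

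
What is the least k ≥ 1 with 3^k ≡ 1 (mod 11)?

5

By Lagrange's theorem, ord_11(3) divides φ(11) = 11 − 1 = 10 = 2 · 5.
Divisors of 10: 1, 2, 5, 10.
Compute 3^d (mod 11) for the divisors d until we hit 1:
3^1 ≡ 3 (mod 11)
3^2 ≡ 9 (mod 11)
3^5 ≡ 1 (mod 11) ✓
Hence ord(3) = 5.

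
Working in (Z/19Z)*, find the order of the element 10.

18

The order of 10 must divide φ(19) = 19 − 1 = 18 = 2 · 3^2.
Divisors of 18: 1, 2, 3, 6, 9, 18.
Evaluate successive powers at the divisors of 18:
10^1 ≡ 10
10^2 ≡ 5
10^3 ≡ 12
10^6 ≡ 11
10^9 ≡ 18
10^18 ≡ 1
The smallest such exponent is 18, so the order of 10 is 18.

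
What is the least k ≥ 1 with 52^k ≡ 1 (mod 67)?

By Lagrange's theorem, ord_67(52) divides φ(67) = 67 − 1 = 66 = 2 · 3 · 11.
Divisors of 66: 1, 2, 3, 6, 11, 22, 33, 66.
Check 52^d mod 67 for each divisor in increasing order:
52^1 ≡ 52
52^2 ≡ 24
52^3 ≡ 42
52^6 ≡ 22
52^11 ≡ 66
52^22 ≡ 1
Therefore the multiplicative order of 52 modulo 67 is 22.

22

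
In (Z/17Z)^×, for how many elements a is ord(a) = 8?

φ(17) = 17 − 1 = 16 = 2^4.
(Z/17Z)^× is cyclic (|G| = 16); a cyclic group of order m has exactly φ(d) elements of each order d | m, and none otherwise.
8 = 2^3 divides 16, and φ(8) = 4.

4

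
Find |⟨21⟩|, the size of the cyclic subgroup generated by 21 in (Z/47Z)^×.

23

Since 21 ∈ (Z/47Z)^×, its order divides φ(47) = 47 − 1 = 46 = 2 · 23.
Divisors of 46: 1, 2, 23, 46.
Evaluate successive powers at the divisors of 46:
21^1 ≡ 21 (mod 47)
21^2 ≡ 18 (mod 47)
21^23 ≡ 1 (mod 47) ✓
Hence ord(21) = 23.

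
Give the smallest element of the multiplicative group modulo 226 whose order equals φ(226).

3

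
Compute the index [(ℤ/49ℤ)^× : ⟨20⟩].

3

Since 20 ∈ (Z/49Z)^×, its order divides φ(49) = φ(7^2) = 7·(7−1) = 42 = 2 · 3 · 7.
Divisors of 42: 1, 2, 3, 6, 7, 14, 21, 42.
Check 20^d mod 49 for each divisor in increasing order:
20^1 ≡ 20 (mod 49)
20^2 ≡ 8 (mod 49)
20^3 ≡ 13 (mod 49)
20^6 ≡ 22 (mod 49)
20^7 ≡ 48 (mod 49)
20^14 ≡ 1 (mod 49) ✓
The order of 20 is 14, so the subgroup it generates has 14 elements.
[(Z/49Z)^× : ⟨20⟩] = 42/14 = 3.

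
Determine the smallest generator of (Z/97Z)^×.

5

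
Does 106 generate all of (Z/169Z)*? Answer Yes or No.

Yes

φ(169) = φ(13^2) = 13·(13−1) = 156 = 2^2 · 3 · 13.
106 is a primitive root mod 169 iff 106^(φ(169)/q) ≢ 1 for every prime q | φ(169), i.e. q ∈ {2, 3, 13}.
106^78 ≡ 168 (mod 169)  [q = 2: ≢ 1 ✓]
106^52 ≡ 146 (mod 169)  [q = 3: ≢ 1 ✓]
106^12 ≡ 157 (mod 169)  [q = 13: ≢ 1 ✓]
Every test exponent gives a nontrivial residue, hence 106 generates the full group.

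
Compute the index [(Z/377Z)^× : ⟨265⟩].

12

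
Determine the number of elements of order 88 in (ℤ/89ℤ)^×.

φ(89) = 89 − 1 = 88 = 2^3 · 11.
In a cyclic group of order 88, there are φ(d) elements of order d for each divisor d of 88, and zero for non-divisors.
88 = 2^3 · 11 divides 88, and φ(88) = 40.

40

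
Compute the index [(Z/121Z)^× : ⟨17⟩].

1

ord(17) | φ(121) = φ(11^2) = 11·(11−1) = 110 = 2 · 5 · 11.
Divisors of 110: 1, 2, 5, 10, 11, 22, 55, 110.
Evaluate successive powers at the divisors of 110:
17^1 ≡ 17 (mod 121)
17^2 ≡ 47 (mod 121)
17^5 ≡ 43 (mod 121)
17^10 ≡ 34 (mod 121)
17^11 ≡ 94 (mod 121)
17^22 ≡ 3 (mod 121)
17^55 ≡ 120 (mod 121)
17^110 ≡ 1 (mod 121) ✓
So ord_121(17) = 110, hence |⟨17⟩| = 110.
Index = |(Z/121Z)^×| / |⟨17⟩| = 110 / 110 = 1.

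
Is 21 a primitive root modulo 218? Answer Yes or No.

φ(218) = φ(2)·φ(109) = 1·108 = 108 = 2^2 · 3^3.
It suffices to check that the order of 21 is not a proper divisor of 108: compute 21^(108/q) for q ∈ {2, 3}.
21^54 ≡ 1 (mod 218)  [q = 2: ≡ 1 ✗]
21^36 ≡ 45 (mod 218)  [q = 3: ≢ 1 ✓]
The check at q = 2 fails, so 21 generates a proper subgroup.

No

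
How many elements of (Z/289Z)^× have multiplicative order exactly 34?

φ(289) = φ(17^2) = 17·(17−1) = 272 = 2^4 · 17.
Since (Z/289Z)^× is cyclic of order 272, the number of elements of order d is φ(d) when d | 272 and 0 otherwise.
34 = 2 · 17 divides 272, and φ(34) = 16.

16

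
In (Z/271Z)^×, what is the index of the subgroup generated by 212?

By Lagrange's theorem, ord_271(212) divides φ(271) = 271 − 1 = 270 = 2 · 3^3 · 5.
Divisors of 270: 1, 2, 3, 5, 6, 9, 10, 15, 18, 27, 30, 45, 54, 90, 135, 270.
Test each divisor d:
212^1 ≡ 212 (mod 271)
212^2 ≡ 229 (mod 271)
212^3 ≡ 39 (mod 271)
212^5 ≡ 259 (mod 271)
212^6 ≡ 166 (mod 271)
212^9 ≡ 241 (mod 271)
212^10 ≡ 144 (mod 271)
212^15 ≡ 169 (mod 271)
212^18 ≡ 87 (mod 271)
212^27 ≡ 100 (mod 271)
212^30 ≡ 106 (mod 271)
212^45 ≡ 28 (mod 271)
212^54 ≡ 244 (mod 271)
212^90 ≡ 242 (mod 271)
212^135 ≡ 1 (mod 271) ✓
The order of 212 is 135, so the subgroup it generates has 135 elements.
The index is φ(271) / ord(212) = 270 / 135 = 2.

2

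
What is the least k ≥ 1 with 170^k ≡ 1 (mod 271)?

135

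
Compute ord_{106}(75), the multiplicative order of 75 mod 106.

52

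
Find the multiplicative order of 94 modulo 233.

232

The order of 94 must divide φ(233) = 233 − 1 = 232 = 2^3 · 29.
Divisors of 232: 1, 2, 4, 8, 29, 58, 116, 232.
Compute 94^d (mod 233) for the divisors d until we hit 1:
94^1 ≡ 94
94^2 ≡ 215
94^4 ≡ 91
94^8 ≡ 126
94^29 ≡ 136
94^58 ≡ 89
94^116 ≡ 232
94^232 ≡ 1
So ord_233(94) = 232.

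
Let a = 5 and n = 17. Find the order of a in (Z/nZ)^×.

By Lagrange's theorem, ord_17(5) divides φ(17) = 17 − 1 = 16 = 2^4.
Divisors of 16: 1, 2, 4, 8, 16.
Evaluate successive powers at the divisors of 16:
5^1 ≡ 5 (mod 17)
5^2 ≡ 8 (mod 17)
5^4 ≡ 13 (mod 17)
5^8 ≡ 16 (mod 17)
5^16 ≡ 1 (mod 17) ✓
Therefore the multiplicative order of 5 modulo 17 is 16.

16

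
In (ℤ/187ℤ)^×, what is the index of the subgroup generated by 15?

4

By Lagrange's theorem, ord_187(15) divides φ(187) = φ(11·17) = (11−1)·(17−1) = 10·16 = 160 = 2^5 · 5.
Divisors of 160: 1, 2, 4, 5, 8, 10, 16, 20, 32, 40, 80, 160.
Check 15^d mod 187 for each divisor in increasing order:
15^1 ≡ 15 (mod 187)
15^2 ≡ 38 (mod 187)
15^4 ≡ 135 (mod 187)
15^5 ≡ 155 (mod 187)
15^8 ≡ 86 (mod 187)
15^10 ≡ 89 (mod 187)
15^16 ≡ 103 (mod 187)
15^20 ≡ 67 (mod 187)
15^32 ≡ 137 (mod 187)
15^40 ≡ 1 (mod 187) ✓
The order of 15 is 40, so the subgroup it generates has 40 elements.
Index = |(Z/187Z)^×| / |⟨15⟩| = 160 / 40 = 4.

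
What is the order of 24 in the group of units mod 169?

156

By Lagrange's theorem, ord_169(24) divides φ(169) = φ(13^2) = 13·(13−1) = 156 = 2^2 · 3 · 13.
Divisors of 156: 1, 2, 3, 4, 6, 12, 13, 26, 39, 52, 78, 156.
Evaluate successive powers at the divisors of 156:
24^1 ≡ 24 (mod 169)
24^2 ≡ 69 (mod 169)
24^3 ≡ 135 (mod 169)
24^4 ≡ 29 (mod 169)
24^6 ≡ 142 (mod 169)
24^12 ≡ 53 (mod 169)
24^13 ≡ 89 (mod 169)
24^26 ≡ 147 (mod 169)
24^39 ≡ 70 (mod 169)
24^52 ≡ 146 (mod 169)
24^78 ≡ 168 (mod 169)
24^156 ≡ 1 (mod 169) ✓
Hence ord(24) = 156.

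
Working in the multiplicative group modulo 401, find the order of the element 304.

400

Since 304 ∈ (Z/401Z)^×, its order divides φ(401) = 401 − 1 = 400 = 2^4 · 5^2.
Divisors of 400: 1, 2, 4, 5, 8, 10, 16, 20, 25, 40, 50, 80, 100, 200, 400.
Test each divisor d:
304^1 ≡ 304 (mod 401)
304^2 ≡ 186 (mod 401)
304^4 ≡ 110 (mod 401)
304^5 ≡ 157 (mod 401)
304^8 ≡ 70 (mod 401)
304^10 ≡ 188 (mod 401)
304^16 ≡ 88 (mod 401)
304^20 ≡ 56 (mod 401)
304^25 ≡ 371 (mod 401)
304^40 ≡ 329 (mod 401)
304^50 ≡ 98 (mod 401)
304^80 ≡ 372 (mod 401)
304^100 ≡ 381 (mod 401)
304^200 ≡ 400 (mod 401)
304^400 ≡ 1 (mod 401) ✓
Therefore the multiplicative order of 304 modulo 401 is 400.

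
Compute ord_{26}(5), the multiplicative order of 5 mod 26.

4

The order of 5 must divide φ(26) = φ(2)·φ(13) = 1·12 = 12 = 2^2 · 3.
Divisors of 12: 1, 2, 3, 4, 6, 12.
Compute 5^d (mod 26) for the divisors d until we hit 1:
5^1 ≡ 5
5^2 ≡ 25
5^3 ≡ 21
5^4 ≡ 1
So ord_26(5) = 4.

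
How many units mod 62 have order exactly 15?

φ(62) = φ(2)·φ(31) = 1·30 = 30 = 2 · 3 · 5.
In a cyclic group of order 30, there are φ(d) elements of order d for each divisor d of 30, and zero for non-divisors.
15 = 3 · 5 divides 30, and φ(15) = 8.

8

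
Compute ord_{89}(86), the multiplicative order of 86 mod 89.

88

By Lagrange's theorem, ord_89(86) divides φ(89) = 89 − 1 = 88 = 2^3 · 11.
Divisors of 88: 1, 2, 4, 8, 11, 22, 44, 88.
Evaluate successive powers at the divisors of 88:
86^1 ≡ 86 (mod 89)
86^2 ≡ 9 (mod 89)
86^4 ≡ 81 (mod 89)
86^8 ≡ 64 (mod 89)
86^11 ≡ 52 (mod 89)
86^22 ≡ 34 (mod 89)
86^44 ≡ 88 (mod 89)
86^88 ≡ 1 (mod 89) ✓
Therefore the multiplicative order of 86 modulo 89 is 88.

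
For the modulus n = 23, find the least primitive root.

φ(23) = 23 − 1 = 22 = 2 · 11.
g is a primitive root iff g^(22/q) ≢ 1 (mod 23) for each prime q ∈ {2, 11}.
g = 2: 2^11 ≡ 1 — hits 1, so not a primitive root.
g = 3: 3^11 ≡ 1 — hits 1, so not a primitive root.
g = 4: 4^11 ≡ 1 — hits 1, so not a primitive root.
g = 5: 5^11 ≡ 22; 5^2 ≡ 2 — none is 1, so 5 is a primitive root.
Hence the least primitive root of 23 is 5.

5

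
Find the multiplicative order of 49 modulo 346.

86

By Lagrange's theorem, ord_346(49) divides φ(346) = φ(2)·φ(173) = 1·172 = 172 = 2^2 · 43.
Divisors of 172: 1, 2, 4, 43, 86, 172.
Evaluate successive powers at the divisors of 172:
49^1 ≡ 49 (mod 346)
49^2 ≡ 325 (mod 346)
49^4 ≡ 95 (mod 346)
49^43 ≡ 345 (mod 346)
49^86 ≡ 1 (mod 346) ✓
Therefore the multiplicative order of 49 modulo 346 is 86.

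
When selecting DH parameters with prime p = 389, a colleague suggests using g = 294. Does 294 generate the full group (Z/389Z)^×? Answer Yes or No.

φ(389) = 389 − 1 = 388 = 2^2 · 97.
It suffices to check that the order of 294 is not a proper divisor of 388: compute 294^(388/q) for q ∈ {2, 97}.
294^194 ≡ 1 (mod 389)  [q = 2: ≡ 1 ✗]
294^4 ≡ 249 (mod 389)  [q = 97: ≢ 1 ✓]
The check at q = 2 fails, so 294 generates a proper subgroup.

No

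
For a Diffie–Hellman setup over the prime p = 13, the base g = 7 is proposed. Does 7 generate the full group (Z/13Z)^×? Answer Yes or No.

Yes

φ(13) = 13 − 1 = 12 = 2^2 · 3.
An element g generates (Z/13Z)^× iff g^(12/q) ≢ 1 (mod 13) for each prime q ∈ {2, 3}.
7^6 ≡ 12 (mod 13)  [q = 2: ≢ 1 ✓]
7^4 ≡ 9 (mod 13)  [q = 3: ≢ 1 ✓]
Every test exponent gives a nontrivial residue, hence 7 generates the full group.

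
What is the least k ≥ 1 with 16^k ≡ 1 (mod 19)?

ord(16) | φ(19) = 19 − 1 = 18 = 2 · 3^2.
Divisors of 18: 1, 2, 3, 6, 9, 18.
Test each divisor d:
16^1 ≡ 16
16^2 ≡ 9
16^3 ≡ 11
16^6 ≡ 7
16^9 ≡ 1
So ord_19(16) = 9.

9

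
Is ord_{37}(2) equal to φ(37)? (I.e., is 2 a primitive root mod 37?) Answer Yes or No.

φ(37) = 37 − 1 = 36 = 2^2 · 3^2.
An element g generates (Z/37Z)^× iff g^(36/q) ≢ 1 (mod 37) for each prime q ∈ {2, 3}.
2^18 ≡ 36 (mod 37)  [q = 2: ≢ 1 ✓]
2^12 ≡ 26 (mod 37)  [q = 3: ≢ 1 ✓]
Every test exponent gives a nontrivial residue, hence 2 generates the full group.

Yes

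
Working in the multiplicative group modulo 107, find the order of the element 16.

The order of 16 must divide φ(107) = 107 − 1 = 106 = 2 · 53.
Divisors of 106: 1, 2, 53, 106.
Test each divisor d:
16^1 ≡ 16 (mod 107)
16^2 ≡ 42 (mod 107)
16^53 ≡ 1 (mod 107) ✓
Hence ord(16) = 53.

53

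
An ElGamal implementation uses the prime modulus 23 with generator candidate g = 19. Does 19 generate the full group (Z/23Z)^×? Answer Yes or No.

Yes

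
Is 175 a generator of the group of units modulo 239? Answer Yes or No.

φ(239) = 239 − 1 = 238 = 2 · 7 · 17.
An element g generates (Z/239Z)^× iff g^(238/q) ≢ 1 (mod 239) for each prime q ∈ {2, 7, 17}.
175^119 ≡ 238 (mod 239)  [q = 2: ≢ 1 ✓]
175^34 ≡ 44 (mod 239)  [q = 7: ≢ 1 ✓]
175^14 ≡ 22 (mod 239)  [q = 17: ≢ 1 ✓]
Every test exponent gives a nontrivial residue, hence 175 generates the full group.

Yes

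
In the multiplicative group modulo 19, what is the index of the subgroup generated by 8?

ord(8) | φ(19) = 19 − 1 = 18 = 2 · 3^2.
Divisors of 18: 1, 2, 3, 6, 9, 18.
Compute 8^d (mod 19) for the divisors d until we hit 1:
8^1 ≡ 8 (mod 19)
8^2 ≡ 7 (mod 19)
8^3 ≡ 18 (mod 19)
8^6 ≡ 1 (mod 19) ✓
So ord_19(8) = 6, hence |⟨8⟩| = 6.
[(Z/19Z)^× : ⟨8⟩] = 18/6 = 3.

3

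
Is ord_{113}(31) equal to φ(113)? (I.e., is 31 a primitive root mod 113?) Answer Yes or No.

φ(113) = 113 − 1 = 112 = 2^4 · 7.
31 is a primitive root mod 113 iff 31^(φ(113)/q) ≢ 1 for every prime q | φ(113), i.e. q ∈ {2, 7}.
31^56 ≡ 1 (mod 113)  [q = 2: ≡ 1 ✗]
31^16 ≡ 49 (mod 113)  [q = 7: ≢ 1 ✓]
31^56 ≡ 1 shows ord(31) | 56, strictly less than φ(113); not a primitive root.

No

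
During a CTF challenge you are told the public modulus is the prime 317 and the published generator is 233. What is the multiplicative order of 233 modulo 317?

316

The order of 233 must divide φ(317) = 317 − 1 = 316 = 2^2 · 79.
Divisors of 316: 1, 2, 4, 79, 158, 316.
Check 233^d mod 317 for each divisor in increasing order:
233^1 ≡ 233 (mod 317)
233^2 ≡ 82 (mod 317)
233^4 ≡ 67 (mod 317)
233^79 ≡ 114 (mod 317)
233^158 ≡ 316 (mod 317)
233^316 ≡ 1 (mod 317) ✓
Therefore the multiplicative order of 233 modulo 317 is 316.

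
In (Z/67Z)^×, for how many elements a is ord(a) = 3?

2

φ(67) = 67 − 1 = 66 = 2 · 3 · 11.
Since (Z/67Z)^× is cyclic of order 66, the number of elements of order d is φ(d) when d | 66 and 0 otherwise.
3 | 66, and φ(3) = 3 − 1 = 2.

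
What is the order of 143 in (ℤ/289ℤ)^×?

272

By Lagrange's theorem, ord_289(143) divides φ(289) = φ(17^2) = 17·(17−1) = 272 = 2^4 · 17.
Divisors of 272: 1, 2, 4, 8, 16, 17, 34, 68, 136, 272.
Check 143^d mod 289 for each divisor in increasing order:
143^1 ≡ 143 (mod 289)
143^2 ≡ 219 (mod 289)
143^4 ≡ 276 (mod 289)
143^8 ≡ 169 (mod 289)
143^16 ≡ 239 (mod 289)
143^17 ≡ 75 (mod 289)
143^34 ≡ 134 (mod 289)
143^68 ≡ 38 (mod 289)
143^136 ≡ 288 (mod 289)
143^272 ≡ 1 (mod 289) ✓
The smallest such exponent is 272, so the order of 143 is 272.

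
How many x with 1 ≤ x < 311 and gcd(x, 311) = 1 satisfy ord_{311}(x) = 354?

φ(311) = 311 − 1 = 310 = 2 · 5 · 31.
Since (Z/311Z)^× is cyclic of order 310, the number of elements of order d is φ(d) when d | 310 and 0 otherwise.
Since 354 ∤ 310, the count is 0.

0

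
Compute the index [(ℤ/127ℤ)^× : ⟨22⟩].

14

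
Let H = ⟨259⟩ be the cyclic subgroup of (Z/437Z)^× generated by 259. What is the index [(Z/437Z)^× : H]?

ord(259) | φ(437) = φ(19·23) = (19−1)·(23−1) = 18·22 = 396 = 2^2 · 3^2 · 11.
Divisors of 396: 1, 2, 3, 4, 6, 9, 11, 12, 18, 22, 33, 36, 44, 66, 99, 132, 198, 396.
Compute 259^d (mod 437) for the divisors d until we hit 1:
259^1 ≡ 259
259^2 ≡ 220
259^3 ≡ 170
259^4 ≡ 330
259^6 ≡ 58
259^9 ≡ 246
259^11 ≡ 369
259^12 ≡ 305
259^18 ≡ 210
259^22 ≡ 254
259^33 ≡ 208
259^36 ≡ 400
259^44 ≡ 277
259^66 ≡ 1
The order of 259 is 66, so the subgroup it generates has 66 elements.
[(Z/437Z)^× : ⟨259⟩] = 396/66 = 6.

6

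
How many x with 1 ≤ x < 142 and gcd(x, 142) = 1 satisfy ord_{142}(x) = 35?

24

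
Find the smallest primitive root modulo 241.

φ(241) = 241 − 1 = 240 = 2^4 · 3 · 5.
g is a primitive root iff g^(240/q) ≢ 1 (mod 241) for each prime q ∈ {2, 3, 5}.
g = 2: 2^120 ≡ 1 — hits 1, so not a primitive root.
g = 3: 3^120 ≡ 1 — hits 1, so not a primitive root.
g = 4: 4^120 ≡ 1 — hits 1, so not a primitive root.
g = 5: 5^120 ≡ 1 — hits 1, so not a primitive root.
g = 6: 6^120 ≡ 1 — hits 1, so not a primitive root.
g = 7: 7^120 ≡ 240; 7^80 ≡ 15; 7^48 ≡ 91 — none is 1, so 7 is a primitive root.
So 7 is the smallest generator of (Z/241Z)^×.

7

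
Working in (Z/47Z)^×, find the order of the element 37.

23

Since 37 ∈ (Z/47Z)^×, its order divides φ(47) = 47 − 1 = 46 = 2 · 23.
Divisors of 46: 1, 2, 23, 46.
Test each divisor d:
37^1 ≡ 37 (mod 47)
37^2 ≡ 6 (mod 47)
37^23 ≡ 1 (mod 47) ✓
Therefore the multiplicative order of 37 modulo 47 is 23.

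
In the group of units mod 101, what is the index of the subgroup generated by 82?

By Lagrange's theorem, ord_101(82) divides φ(101) = 101 − 1 = 100 = 2^2 · 5^2.
Divisors of 100: 1, 2, 4, 5, 10, 20, 25, 50, 100.
Test each divisor d:
82^1 ≡ 82 (mod 101)
82^2 ≡ 58 (mod 101)
82^4 ≡ 31 (mod 101)
82^5 ≡ 17 (mod 101)
82^10 ≡ 87 (mod 101)
82^20 ≡ 95 (mod 101)
82^25 ≡ 100 (mod 101)
82^50 ≡ 1 (mod 101) ✓
So ord_101(82) = 50, hence |⟨82⟩| = 50.
The index is φ(101) / ord(82) = 100 / 50 = 2.

2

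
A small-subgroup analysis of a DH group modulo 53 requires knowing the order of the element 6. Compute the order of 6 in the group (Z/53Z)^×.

26

ord(6) | φ(53) = 53 − 1 = 52 = 2^2 · 13.
Divisors of 52: 1, 2, 4, 13, 26, 52.
Test each divisor d:
6^1 ≡ 6 (mod 53)
6^2 ≡ 36 (mod 53)
6^4 ≡ 24 (mod 53)
6^13 ≡ 52 (mod 53)
6^26 ≡ 1 (mod 53) ✓
The smallest such exponent is 26, so the order of 6 is 26.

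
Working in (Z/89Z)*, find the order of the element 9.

44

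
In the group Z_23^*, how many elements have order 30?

0

φ(23) = 23 − 1 = 22 = 2 · 11.
Since (Z/23Z)^× is cyclic of order 22, the number of elements of order d is φ(d) when d | 22 and 0 otherwise.
30 does not divide 22, so no element of (Z/23Z)^× has order 30.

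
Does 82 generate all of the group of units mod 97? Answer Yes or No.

φ(97) = 97 − 1 = 96 = 2^5 · 3.
82 is a primitive root mod 97 iff 82^(φ(97)/q) ≢ 1 for every prime q | φ(97), i.e. q ∈ {2, 3}.
82^48 ≡ 96 (mod 97)  [q = 2: ≢ 1 ✓]
82^32 ≡ 61 (mod 97)  [q = 3: ≢ 1 ✓]
All checks pass, so 82 has order 96 and is a primitive root modulo 97.

Yes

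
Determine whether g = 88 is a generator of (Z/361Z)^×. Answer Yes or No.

φ(361) = φ(19^2) = 19·(19−1) = 342 = 2 · 3^2 · 19.
88 is a primitive root mod 361 iff 88^(φ(361)/q) ≢ 1 for every prime q | φ(361), i.e. q ∈ {2, 3, 19}.
88^171 ≡ 360 (mod 361)  [q = 2: ≢ 1 ✓]
88^114 ≡ 1 (mod 361)  [q = 3: ≡ 1 ✗]
88^18 ≡ 210 (mod 361)  [q = 19: ≢ 1 ✓]
Since 88^114 ≡ 1, the order of 88 divides 114 < 342, so 88 is not a primitive root.

No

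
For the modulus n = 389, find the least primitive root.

φ(389) = 389 − 1 = 388 = 2^2 · 97.
g is a primitive root iff g^(388/q) ≢ 1 (mod 389) for each prime q ∈ {2, 97}.
g = 2: 2^194 ≡ 388; 2^4 ≡ 16 — none is 1, so 2 is a primitive root.
The smallest primitive root modulo 389 is 2.

2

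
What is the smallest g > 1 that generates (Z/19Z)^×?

2

φ(19) = 19 − 1 = 18 = 2 · 3^2.
Test candidates g = 2, 3, … against the prime factors q ∈ {2, 3} of φ(19): g is a generator iff g^(18/q) ≢ 1 for every such q.
g = 2: 2^9 ≡ 18; 2^6 ≡ 7 — none is 1, so 2 is a primitive root.
Hence the least primitive root of 19 is 2.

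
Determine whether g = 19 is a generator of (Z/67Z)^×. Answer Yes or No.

No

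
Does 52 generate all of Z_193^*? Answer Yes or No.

Yes

φ(193) = 193 − 1 = 192 = 2^6 · 3.
Test 52^(192/q) mod 193 for each prime factor q of 192:
52^96 ≡ 192 (mod 193)  [q = 2: ≢ 1 ✓]
52^64 ≡ 108 (mod 193)  [q = 3: ≢ 1 ✓]
All checks pass, so 52 has order 192 and is a primitive root modulo 193.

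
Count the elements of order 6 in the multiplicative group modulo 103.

2

φ(103) = 103 − 1 = 102 = 2 · 3 · 17.
(Z/103Z)^× is cyclic (|G| = 102); a cyclic group of order m has exactly φ(d) elements of each order d | m, and none otherwise.
6 = 2 · 3 divides 102, and φ(6) = 2.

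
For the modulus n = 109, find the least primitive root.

φ(109) = 109 − 1 = 108 = 2^2 · 3^3.
Test candidates g = 2, 3, … against the prime factors q ∈ {2, 3} of φ(109): g is a generator iff g^(108/q) ≢ 1 for every such q.
g = 2: 2^54 ≡ 108; 2^36 ≡ 1 — hits 1, so not a primitive root.
g = 3: 3^54 ≡ 1 — hits 1, so not a primitive root.
g = 4: 4^54 ≡ 1 — hits 1, so not a primitive root.
g = 5: 5^54 ≡ 1 — hits 1, so not a primitive root.
g = 6: 6^54 ≡ 108; 6^36 ≡ 63 — none is 1, so 6 is a primitive root.
Hence the least primitive root of 109 is 6.

6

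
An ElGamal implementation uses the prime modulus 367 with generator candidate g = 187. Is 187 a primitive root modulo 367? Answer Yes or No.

No

φ(367) = 367 − 1 = 366 = 2 · 3 · 61.
It suffices to check that the order of 187 is not a proper divisor of 366: compute 187^(366/q) for q ∈ {2, 3, 61}.
187^183 ≡ 1 (mod 367)  [q = 2: ≡ 1 ✗]
187^122 ≡ 83 (mod 367)  [q = 3: ≢ 1 ✓]
187^6 ≡ 9 (mod 367)  [q = 61: ≢ 1 ✓]
The check at q = 2 fails, so 187 generates a proper subgroup.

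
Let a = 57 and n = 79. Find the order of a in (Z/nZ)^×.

26

The order of 57 must divide φ(79) = 79 − 1 = 78 = 2 · 3 · 13.
Divisors of 78: 1, 2, 3, 6, 13, 26, 39, 78.
Evaluate successive powers at the divisors of 78:
57^1 ≡ 57 (mod 79)
57^2 ≡ 10 (mod 79)
57^3 ≡ 17 (mod 79)
57^6 ≡ 52 (mod 79)
57^13 ≡ 78 (mod 79)
57^26 ≡ 1 (mod 79) ✓
The smallest such exponent is 26, so the order of 57 is 26.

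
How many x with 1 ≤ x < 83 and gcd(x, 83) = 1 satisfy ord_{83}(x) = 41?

φ(83) = 83 − 1 = 82 = 2 · 41.
Since (Z/83Z)^× is cyclic of order 82, the number of elements of order d is φ(d) when d | 82 and 0 otherwise.
41 | 82, and φ(41) = 41 − 1 = 40.

40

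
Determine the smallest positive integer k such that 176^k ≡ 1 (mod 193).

192

Since 176 ∈ (Z/193Z)^×, its order divides φ(193) = 193 − 1 = 192 = 2^6 · 3.
Divisors of 192: 1, 2, 3, 4, 6, 8, 12, 16, 24, 32, 48, 64, 96, 192.
Evaluate successive powers at the divisors of 192:
176^1 ≡ 176
176^2 ≡ 96
176^3 ≡ 105
176^4 ≡ 145
176^6 ≡ 24
176^8 ≡ 181
176^12 ≡ 190
176^16 ≡ 144
176^24 ≡ 9
176^32 ≡ 85
176^48 ≡ 81
176^64 ≡ 84
176^96 ≡ 192
176^192 ≡ 1
Therefore the multiplicative order of 176 modulo 193 is 192.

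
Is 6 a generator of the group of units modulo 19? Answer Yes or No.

φ(19) = 19 − 1 = 18 = 2 · 3^2.
It suffices to check that the order of 6 is not a proper divisor of 18: compute 6^(18/q) for q ∈ {2, 3}.
6^9 ≡ 1 (mod 19)  [q = 2: ≡ 1 ✗]
6^6 ≡ 11 (mod 19)  [q = 3: ≢ 1 ✓]
6^9 ≡ 1 shows ord(6) | 9, strictly less than φ(19); not a primitive root.

No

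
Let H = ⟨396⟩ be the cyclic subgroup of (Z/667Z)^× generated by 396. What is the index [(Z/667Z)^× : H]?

By Lagrange's theorem, ord_667(396) divides φ(667) = φ(23·29) = (23−1)·(29−1) = 22·28 = 616 = 2^3 · 7 · 11.
Divisors of 616: 1, 2, 4, 7, 8, 11, 14, 22, 28, 44, 56, 77, 88, 154, 308, 616.
Evaluate successive powers at the divisors of 616:
396^1 ≡ 396 (mod 667)
396^2 ≡ 71 (mod 667)
396^4 ≡ 372 (mod 667)
396^7 ≡ 592 (mod 667)
396^8 ≡ 315 (mod 667)
396^11 ≡ 114 (mod 667)
396^14 ≡ 289 (mod 667)
396^22 ≡ 323 (mod 667)
396^28 ≡ 146 (mod 667)
396^44 ≡ 277 (mod 667)
396^56 ≡ 639 (mod 667)
396^77 ≡ 597 (mod 667)
396^88 ≡ 24 (mod 667)
396^154 ≡ 231 (mod 667)
396^308 ≡ 1 (mod 667) ✓
So ord_667(396) = 308, hence |⟨396⟩| = 308.
Index = |(Z/667Z)^×| / |⟨396⟩| = 616 / 308 = 2.

2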